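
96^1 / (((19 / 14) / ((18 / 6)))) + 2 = 4070 / 19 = 214.21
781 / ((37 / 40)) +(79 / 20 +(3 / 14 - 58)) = 790.49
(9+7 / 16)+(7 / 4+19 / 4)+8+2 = 415 / 16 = 25.94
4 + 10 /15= 14 /3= 4.67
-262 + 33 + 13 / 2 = -445 / 2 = -222.50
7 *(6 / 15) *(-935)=-2618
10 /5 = 2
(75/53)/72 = 25/1272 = 0.02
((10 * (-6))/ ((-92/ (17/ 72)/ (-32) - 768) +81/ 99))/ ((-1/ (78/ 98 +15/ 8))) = -978945/ 4612076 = -0.21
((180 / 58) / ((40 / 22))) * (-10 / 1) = -495 / 29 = -17.07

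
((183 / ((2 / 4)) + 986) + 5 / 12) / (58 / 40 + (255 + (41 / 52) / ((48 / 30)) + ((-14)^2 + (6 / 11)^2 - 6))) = 1021128680 / 337684323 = 3.02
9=9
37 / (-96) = -37 / 96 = -0.39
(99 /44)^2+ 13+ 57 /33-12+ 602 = 107323 /176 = 609.79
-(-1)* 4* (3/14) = 6/7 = 0.86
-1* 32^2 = -1024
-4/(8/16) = -8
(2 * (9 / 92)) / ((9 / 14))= 7 / 23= 0.30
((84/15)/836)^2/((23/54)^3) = 7715736/13286668175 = 0.00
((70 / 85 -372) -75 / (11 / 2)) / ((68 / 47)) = -845530 / 3179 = -265.97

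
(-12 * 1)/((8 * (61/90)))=-135/61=-2.21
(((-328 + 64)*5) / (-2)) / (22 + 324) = 330 / 173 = 1.91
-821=-821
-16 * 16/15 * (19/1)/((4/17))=-20672/15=-1378.13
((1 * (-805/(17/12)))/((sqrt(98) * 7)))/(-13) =690 * sqrt(2)/1547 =0.63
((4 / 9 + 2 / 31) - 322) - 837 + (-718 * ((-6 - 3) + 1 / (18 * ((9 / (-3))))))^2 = 947537733820 / 22599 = 41928303.63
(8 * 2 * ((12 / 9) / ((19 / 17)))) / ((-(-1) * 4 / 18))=1632 / 19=85.89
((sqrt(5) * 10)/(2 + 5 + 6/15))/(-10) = -5 * sqrt(5)/37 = -0.30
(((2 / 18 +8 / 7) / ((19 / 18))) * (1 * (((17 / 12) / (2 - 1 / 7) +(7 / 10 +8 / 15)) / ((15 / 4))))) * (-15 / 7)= -82002 / 60515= -1.36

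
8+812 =820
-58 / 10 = -29 / 5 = -5.80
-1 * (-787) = 787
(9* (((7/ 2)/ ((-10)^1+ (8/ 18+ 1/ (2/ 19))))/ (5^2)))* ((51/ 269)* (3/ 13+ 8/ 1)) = -3094119/ 87425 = -35.39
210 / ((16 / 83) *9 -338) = -1743 / 2791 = -0.62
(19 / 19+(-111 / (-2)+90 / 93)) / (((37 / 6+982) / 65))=3.78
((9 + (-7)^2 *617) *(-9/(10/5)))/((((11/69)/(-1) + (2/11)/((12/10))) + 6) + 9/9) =-34430517/1769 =-19463.27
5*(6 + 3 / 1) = 45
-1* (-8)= 8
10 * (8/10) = 8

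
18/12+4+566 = 1143/2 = 571.50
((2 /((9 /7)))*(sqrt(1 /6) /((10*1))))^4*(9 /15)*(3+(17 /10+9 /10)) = 16807 /307546875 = 0.00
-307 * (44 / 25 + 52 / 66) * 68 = -43881352 / 825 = -53189.52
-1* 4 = -4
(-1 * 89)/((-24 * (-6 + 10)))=89/96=0.93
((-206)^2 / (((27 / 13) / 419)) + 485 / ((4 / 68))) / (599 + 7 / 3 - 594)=231371507 / 198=1168542.96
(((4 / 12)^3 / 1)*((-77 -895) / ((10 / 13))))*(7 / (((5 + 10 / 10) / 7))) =-1911 / 5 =-382.20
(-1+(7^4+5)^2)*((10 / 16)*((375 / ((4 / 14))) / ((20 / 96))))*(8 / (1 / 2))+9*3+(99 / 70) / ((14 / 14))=364696605028.41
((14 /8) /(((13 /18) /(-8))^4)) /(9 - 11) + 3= -376148301 /28561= -13170.00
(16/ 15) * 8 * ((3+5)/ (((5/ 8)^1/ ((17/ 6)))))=69632/ 225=309.48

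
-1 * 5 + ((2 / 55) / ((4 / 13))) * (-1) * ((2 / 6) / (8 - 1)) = -11563 / 2310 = -5.01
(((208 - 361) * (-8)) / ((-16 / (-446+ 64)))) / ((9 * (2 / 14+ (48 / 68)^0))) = 22729 / 8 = 2841.12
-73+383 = 310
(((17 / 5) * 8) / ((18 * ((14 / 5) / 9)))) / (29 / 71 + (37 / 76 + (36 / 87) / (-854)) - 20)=-0.25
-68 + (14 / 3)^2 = -416 / 9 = -46.22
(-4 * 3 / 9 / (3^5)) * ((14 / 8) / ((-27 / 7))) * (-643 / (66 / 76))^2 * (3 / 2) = 14626998722 / 7144929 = 2047.19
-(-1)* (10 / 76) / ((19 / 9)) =45 / 722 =0.06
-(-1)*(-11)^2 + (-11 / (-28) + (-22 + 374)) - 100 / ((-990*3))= 3937015 / 8316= 473.43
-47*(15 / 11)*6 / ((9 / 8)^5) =-15400960 / 72171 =-213.40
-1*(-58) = 58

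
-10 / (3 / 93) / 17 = -310 / 17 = -18.24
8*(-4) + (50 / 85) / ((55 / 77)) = -530 / 17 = -31.18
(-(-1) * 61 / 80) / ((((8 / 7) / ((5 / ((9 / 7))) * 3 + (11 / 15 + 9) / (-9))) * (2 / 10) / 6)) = 610183 / 2880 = 211.87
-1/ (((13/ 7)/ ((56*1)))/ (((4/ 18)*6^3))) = -1447.38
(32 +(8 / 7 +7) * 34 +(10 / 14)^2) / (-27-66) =-163 / 49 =-3.33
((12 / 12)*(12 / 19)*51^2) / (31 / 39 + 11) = 139.28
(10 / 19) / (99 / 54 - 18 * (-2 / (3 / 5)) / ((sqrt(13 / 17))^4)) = 10140 / 2012081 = 0.01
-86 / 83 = -1.04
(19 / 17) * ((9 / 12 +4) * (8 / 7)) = 722 / 119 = 6.07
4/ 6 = 2/ 3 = 0.67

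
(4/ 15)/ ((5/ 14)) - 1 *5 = -319/ 75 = -4.25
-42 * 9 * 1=-378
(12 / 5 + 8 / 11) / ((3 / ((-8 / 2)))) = -688 / 165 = -4.17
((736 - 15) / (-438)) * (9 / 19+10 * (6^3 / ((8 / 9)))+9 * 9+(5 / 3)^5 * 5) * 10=-42400.30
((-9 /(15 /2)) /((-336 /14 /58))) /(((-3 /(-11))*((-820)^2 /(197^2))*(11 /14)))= 7878227 /10086000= 0.78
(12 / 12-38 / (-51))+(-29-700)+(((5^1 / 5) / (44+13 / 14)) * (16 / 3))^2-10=-2625144224 / 3560769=-737.24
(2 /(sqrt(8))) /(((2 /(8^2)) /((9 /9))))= 16 * sqrt(2)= 22.63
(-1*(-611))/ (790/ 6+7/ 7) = 1833/ 398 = 4.61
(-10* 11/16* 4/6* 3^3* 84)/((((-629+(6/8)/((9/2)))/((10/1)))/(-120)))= -972000/49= -19836.73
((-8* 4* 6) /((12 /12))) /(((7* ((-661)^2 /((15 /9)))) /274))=-87680 /3058447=-0.03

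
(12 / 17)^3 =1728 / 4913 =0.35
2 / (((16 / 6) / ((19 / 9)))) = 19 / 12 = 1.58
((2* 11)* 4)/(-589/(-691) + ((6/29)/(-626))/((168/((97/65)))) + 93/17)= 13.92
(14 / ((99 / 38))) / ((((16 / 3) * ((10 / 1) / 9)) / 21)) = 8379 / 440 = 19.04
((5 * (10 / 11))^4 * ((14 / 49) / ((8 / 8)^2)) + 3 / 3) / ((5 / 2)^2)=50409948 / 2562175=19.67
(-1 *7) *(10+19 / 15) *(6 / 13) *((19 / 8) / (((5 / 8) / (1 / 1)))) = -3458 / 25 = -138.32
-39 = -39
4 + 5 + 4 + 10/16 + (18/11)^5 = 25.36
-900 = -900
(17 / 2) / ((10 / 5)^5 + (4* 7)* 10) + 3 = 1889 / 624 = 3.03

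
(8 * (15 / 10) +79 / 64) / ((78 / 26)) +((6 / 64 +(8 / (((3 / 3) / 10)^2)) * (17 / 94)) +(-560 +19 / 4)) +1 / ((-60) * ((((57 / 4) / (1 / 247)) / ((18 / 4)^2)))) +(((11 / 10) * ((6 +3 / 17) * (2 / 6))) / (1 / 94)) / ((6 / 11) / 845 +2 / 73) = 123039772521189139 / 17123861951040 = 7185.28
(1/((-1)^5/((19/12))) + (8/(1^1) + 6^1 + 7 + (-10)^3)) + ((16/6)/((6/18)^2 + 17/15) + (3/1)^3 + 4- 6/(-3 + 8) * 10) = -959.44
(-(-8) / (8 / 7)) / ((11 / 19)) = 133 / 11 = 12.09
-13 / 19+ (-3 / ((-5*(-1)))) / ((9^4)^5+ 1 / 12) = -9482979058064404465529 / 13859738623324898833235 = -0.68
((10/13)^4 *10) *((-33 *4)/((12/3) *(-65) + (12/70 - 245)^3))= 565950000000/17970970529528549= 0.00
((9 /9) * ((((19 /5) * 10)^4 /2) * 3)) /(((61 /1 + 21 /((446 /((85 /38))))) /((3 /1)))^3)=411097443155357723136 /1110689024768091397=370.13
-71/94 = -0.76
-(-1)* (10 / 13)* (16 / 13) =160 / 169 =0.95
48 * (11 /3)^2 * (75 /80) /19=605 /19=31.84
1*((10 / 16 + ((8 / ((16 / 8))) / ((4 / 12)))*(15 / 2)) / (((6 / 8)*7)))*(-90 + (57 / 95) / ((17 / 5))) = -369025 / 238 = -1550.53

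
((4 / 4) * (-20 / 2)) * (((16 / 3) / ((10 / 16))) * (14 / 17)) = -3584 / 51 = -70.27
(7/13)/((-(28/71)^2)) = -5041/1456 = -3.46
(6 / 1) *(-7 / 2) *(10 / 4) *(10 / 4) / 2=-525 / 8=-65.62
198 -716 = -518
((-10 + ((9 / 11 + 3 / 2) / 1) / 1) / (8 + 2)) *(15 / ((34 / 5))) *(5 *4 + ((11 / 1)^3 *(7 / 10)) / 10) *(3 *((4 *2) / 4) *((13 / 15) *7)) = -522132429 / 74800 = -6980.38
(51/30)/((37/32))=272/185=1.47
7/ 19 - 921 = -17492/ 19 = -920.63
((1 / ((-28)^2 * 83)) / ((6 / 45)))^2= 225 / 16937460736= 0.00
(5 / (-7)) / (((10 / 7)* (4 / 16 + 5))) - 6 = -128 / 21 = -6.10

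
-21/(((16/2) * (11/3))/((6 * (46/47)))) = -4347/1034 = -4.20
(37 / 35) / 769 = 37 / 26915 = 0.00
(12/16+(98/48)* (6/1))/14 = 13/14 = 0.93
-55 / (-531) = 55 / 531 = 0.10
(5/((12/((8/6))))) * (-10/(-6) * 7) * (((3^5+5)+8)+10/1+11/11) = 15575/9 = 1730.56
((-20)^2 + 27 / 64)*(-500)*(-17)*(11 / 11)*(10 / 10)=54457375 / 16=3403585.94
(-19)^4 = 130321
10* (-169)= -1690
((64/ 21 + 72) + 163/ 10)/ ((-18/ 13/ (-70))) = 249379/ 54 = 4618.13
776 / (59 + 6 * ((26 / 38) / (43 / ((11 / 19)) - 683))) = 13.15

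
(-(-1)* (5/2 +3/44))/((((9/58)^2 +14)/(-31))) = -2946023/518947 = -5.68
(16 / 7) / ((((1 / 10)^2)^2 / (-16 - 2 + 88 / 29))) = -9920000 / 29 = -342068.97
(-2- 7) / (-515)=0.02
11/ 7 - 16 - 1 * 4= -129/ 7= -18.43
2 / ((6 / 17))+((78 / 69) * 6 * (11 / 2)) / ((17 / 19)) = 47.36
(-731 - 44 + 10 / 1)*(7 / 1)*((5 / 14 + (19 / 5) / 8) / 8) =-35649 / 64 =-557.02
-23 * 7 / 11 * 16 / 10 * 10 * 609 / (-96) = 32683 / 22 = 1485.59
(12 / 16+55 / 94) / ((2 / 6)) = 753 / 188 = 4.01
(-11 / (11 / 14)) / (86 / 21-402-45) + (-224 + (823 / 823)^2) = -2073829 / 9301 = -222.97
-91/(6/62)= -940.33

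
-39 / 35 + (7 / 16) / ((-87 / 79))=-73643 / 48720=-1.51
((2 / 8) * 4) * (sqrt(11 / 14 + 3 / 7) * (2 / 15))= sqrt(238) / 105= 0.15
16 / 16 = 1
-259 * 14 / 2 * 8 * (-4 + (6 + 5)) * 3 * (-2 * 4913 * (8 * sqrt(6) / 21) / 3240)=142516304 * sqrt(6) / 405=861956.11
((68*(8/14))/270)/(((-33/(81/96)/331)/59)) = -331993/4620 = -71.86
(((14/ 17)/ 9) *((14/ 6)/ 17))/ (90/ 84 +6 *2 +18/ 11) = 15092/ 17673795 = 0.00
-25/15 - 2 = -11/3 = -3.67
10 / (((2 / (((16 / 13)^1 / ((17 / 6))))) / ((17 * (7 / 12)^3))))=1715 / 234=7.33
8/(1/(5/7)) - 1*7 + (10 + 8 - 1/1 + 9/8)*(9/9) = 943/56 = 16.84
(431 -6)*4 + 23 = 1723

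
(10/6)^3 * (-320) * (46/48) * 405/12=-143750/3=-47916.67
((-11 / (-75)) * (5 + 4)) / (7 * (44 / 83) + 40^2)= 2739 / 3327700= 0.00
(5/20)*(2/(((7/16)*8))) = 1/7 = 0.14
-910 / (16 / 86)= -19565 / 4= -4891.25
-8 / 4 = -2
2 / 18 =1 / 9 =0.11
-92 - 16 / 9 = -844 / 9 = -93.78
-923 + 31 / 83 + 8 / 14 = -535714 / 581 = -922.06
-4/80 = -1/20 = -0.05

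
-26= -26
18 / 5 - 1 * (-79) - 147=-64.40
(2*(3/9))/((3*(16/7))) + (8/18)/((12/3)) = 5/24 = 0.21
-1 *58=-58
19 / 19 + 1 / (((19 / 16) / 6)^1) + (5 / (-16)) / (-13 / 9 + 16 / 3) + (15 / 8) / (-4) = 23423 / 4256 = 5.50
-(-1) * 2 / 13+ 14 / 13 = 16 / 13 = 1.23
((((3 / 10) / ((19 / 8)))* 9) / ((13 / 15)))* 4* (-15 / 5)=-3888 / 247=-15.74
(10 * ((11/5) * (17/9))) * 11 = 4114/9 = 457.11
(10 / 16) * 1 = 5 / 8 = 0.62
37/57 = 0.65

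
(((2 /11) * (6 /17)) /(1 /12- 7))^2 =20736 /240901441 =0.00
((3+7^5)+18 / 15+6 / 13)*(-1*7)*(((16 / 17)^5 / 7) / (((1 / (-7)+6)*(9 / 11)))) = -88229665570816 / 34055270145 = -2590.78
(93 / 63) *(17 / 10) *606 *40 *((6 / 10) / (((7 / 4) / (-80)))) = -81756672 / 49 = -1668503.51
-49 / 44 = -1.11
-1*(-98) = 98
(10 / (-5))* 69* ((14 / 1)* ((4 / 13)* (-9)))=69552 / 13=5350.15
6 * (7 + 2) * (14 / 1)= 756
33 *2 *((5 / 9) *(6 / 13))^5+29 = 874367257 / 30074733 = 29.07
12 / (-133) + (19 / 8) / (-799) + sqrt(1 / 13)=-79231 / 850136 + sqrt(13) / 13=0.18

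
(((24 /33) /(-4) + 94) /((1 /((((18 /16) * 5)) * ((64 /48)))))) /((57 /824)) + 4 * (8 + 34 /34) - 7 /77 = 2133425 /209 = 10207.78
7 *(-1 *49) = -343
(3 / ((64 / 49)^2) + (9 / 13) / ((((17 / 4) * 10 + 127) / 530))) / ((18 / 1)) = 2622943 / 12034048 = 0.22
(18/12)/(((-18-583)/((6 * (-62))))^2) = 207576/361201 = 0.57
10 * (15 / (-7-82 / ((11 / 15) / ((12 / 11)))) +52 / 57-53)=-464406380 / 889599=-522.04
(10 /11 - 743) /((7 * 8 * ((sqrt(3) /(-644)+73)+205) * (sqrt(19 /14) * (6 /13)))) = -2801089914 * sqrt(266) /515304885953 - 62583 * sqrt(798) /2061219543812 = -0.09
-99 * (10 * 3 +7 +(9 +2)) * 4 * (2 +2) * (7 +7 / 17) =-9580032 / 17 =-563531.29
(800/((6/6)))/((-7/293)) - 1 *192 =-235744/7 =-33677.71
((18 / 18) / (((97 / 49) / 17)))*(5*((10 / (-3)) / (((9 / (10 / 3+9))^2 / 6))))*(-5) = 570188500 / 70713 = 8063.42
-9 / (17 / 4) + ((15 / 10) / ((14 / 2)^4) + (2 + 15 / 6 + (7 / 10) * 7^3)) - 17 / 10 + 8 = 50772874 / 204085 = 248.78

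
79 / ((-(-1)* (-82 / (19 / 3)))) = -1501 / 246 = -6.10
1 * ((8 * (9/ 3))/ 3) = 8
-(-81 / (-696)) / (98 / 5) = -135 / 22736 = -0.01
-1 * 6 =-6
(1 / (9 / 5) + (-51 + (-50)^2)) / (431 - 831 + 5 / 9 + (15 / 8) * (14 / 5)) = -88184 / 14191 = -6.21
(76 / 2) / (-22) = -19 / 11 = -1.73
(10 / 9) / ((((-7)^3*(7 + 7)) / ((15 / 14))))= -25 / 100842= -0.00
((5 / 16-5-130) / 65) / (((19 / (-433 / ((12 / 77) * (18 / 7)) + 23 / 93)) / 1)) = 3117569971 / 26462592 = 117.81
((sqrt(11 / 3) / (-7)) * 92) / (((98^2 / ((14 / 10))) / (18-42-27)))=391 * sqrt(33) / 12005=0.19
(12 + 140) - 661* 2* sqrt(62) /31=152 - 1322* sqrt(62) /31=-183.79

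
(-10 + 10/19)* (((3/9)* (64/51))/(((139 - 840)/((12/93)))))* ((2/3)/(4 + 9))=10240/273745407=0.00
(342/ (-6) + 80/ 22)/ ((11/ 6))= -29.11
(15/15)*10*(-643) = -6430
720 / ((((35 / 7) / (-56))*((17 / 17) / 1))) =-8064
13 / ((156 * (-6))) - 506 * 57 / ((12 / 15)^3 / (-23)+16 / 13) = -808477783 / 33876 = -23865.80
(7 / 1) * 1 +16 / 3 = 37 / 3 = 12.33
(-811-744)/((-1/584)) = 908120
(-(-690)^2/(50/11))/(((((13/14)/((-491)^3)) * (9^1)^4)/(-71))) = -1369333438700612/9477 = -144490180299.74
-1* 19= -19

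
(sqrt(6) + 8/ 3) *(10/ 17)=10 *sqrt(6)/ 17 + 80/ 51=3.01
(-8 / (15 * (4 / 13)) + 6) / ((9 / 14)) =6.64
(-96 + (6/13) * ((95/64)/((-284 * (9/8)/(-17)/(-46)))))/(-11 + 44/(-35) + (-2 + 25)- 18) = 75730795/5626608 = 13.46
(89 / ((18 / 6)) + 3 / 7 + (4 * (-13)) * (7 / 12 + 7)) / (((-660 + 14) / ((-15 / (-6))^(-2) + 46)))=4413473 / 169575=26.03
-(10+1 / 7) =-71 / 7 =-10.14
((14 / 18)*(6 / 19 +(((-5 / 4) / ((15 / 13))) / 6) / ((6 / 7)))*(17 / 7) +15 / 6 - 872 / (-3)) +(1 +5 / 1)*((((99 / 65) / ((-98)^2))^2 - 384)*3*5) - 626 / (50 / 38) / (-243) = -20550210580030942117 / 599749142756400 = -34264.68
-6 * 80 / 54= -8.89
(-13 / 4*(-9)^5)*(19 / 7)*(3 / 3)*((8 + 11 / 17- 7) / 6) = 142991.21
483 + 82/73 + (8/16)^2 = 141437/292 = 484.37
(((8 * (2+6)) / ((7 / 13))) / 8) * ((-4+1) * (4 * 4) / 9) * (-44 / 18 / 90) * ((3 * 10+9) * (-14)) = -475904 / 405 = -1175.07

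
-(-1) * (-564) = -564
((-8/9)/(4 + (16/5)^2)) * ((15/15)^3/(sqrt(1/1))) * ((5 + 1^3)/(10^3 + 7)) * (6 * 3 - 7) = -1100/268869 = -0.00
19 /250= 0.08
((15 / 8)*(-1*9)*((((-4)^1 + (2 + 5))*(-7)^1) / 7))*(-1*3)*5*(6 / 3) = -6075 / 4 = -1518.75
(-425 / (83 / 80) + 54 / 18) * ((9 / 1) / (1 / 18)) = -5467662 / 83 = -65875.45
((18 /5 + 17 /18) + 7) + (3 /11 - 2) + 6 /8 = 20923 /1980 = 10.57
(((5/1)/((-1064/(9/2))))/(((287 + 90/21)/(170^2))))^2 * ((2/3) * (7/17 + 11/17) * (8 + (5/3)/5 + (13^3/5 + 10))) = 4269289528125/3001730162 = 1422.28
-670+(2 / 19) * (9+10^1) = -668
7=7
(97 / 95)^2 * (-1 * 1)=-9409 / 9025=-1.04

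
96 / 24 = 4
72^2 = 5184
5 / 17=0.29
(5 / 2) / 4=5 / 8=0.62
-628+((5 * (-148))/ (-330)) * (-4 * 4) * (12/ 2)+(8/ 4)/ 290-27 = -1388074/ 1595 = -870.27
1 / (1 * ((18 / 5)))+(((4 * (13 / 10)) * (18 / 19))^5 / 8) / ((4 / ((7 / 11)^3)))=4383070856562401 / 185382437006250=23.64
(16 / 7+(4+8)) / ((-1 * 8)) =-25 / 14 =-1.79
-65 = -65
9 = 9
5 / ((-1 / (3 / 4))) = -15 / 4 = -3.75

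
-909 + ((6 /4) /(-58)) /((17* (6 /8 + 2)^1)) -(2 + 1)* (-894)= 1773.00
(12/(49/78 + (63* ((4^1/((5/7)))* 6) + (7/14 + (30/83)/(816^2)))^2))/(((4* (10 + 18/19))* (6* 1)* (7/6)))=397700008012800/45541462698608594336521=0.00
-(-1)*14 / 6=7 / 3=2.33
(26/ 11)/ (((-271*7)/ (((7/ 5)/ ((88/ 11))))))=-13/ 59620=-0.00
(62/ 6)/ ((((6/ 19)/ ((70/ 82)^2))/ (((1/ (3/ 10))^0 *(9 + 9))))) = 429.22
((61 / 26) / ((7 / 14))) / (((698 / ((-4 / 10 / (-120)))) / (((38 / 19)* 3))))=61 / 453700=0.00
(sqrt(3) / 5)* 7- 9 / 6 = -3 / 2+7* sqrt(3) / 5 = 0.92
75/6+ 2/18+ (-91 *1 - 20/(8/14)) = -2041/18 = -113.39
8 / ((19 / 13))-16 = -200 / 19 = -10.53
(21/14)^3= 27/8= 3.38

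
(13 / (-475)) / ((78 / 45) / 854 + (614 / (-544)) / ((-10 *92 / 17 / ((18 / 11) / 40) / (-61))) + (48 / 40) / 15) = -2157163008 / 2363362291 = -0.91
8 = 8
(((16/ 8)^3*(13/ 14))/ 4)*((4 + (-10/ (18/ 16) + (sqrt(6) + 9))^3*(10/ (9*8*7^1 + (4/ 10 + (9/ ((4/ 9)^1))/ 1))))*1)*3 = 24.07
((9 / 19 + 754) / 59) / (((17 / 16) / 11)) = 2522960 / 19057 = 132.39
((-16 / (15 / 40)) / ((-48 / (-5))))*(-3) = 40 / 3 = 13.33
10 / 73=0.14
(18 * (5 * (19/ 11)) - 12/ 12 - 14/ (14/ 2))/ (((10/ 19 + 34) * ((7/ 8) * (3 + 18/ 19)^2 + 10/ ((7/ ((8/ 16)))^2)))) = 563624607/ 1746808690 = 0.32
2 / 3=0.67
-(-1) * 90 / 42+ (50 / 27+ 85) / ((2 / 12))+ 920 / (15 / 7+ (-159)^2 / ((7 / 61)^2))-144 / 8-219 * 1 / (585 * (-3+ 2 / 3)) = 32449281805172 / 64203256845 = 505.41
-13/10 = -1.30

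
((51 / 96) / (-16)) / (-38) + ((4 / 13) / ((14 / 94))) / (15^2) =4005803 / 398361600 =0.01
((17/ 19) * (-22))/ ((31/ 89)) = -33286/ 589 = -56.51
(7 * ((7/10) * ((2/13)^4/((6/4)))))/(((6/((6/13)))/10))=1568/1113879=0.00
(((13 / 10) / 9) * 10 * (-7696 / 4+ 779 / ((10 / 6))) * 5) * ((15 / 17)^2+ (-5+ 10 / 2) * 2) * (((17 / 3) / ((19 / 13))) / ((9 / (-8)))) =246165400 / 8721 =28226.74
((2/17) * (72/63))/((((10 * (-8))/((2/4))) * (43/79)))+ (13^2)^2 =1461466291/51170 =28561.00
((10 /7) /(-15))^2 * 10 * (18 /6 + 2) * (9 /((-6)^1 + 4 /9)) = -0.73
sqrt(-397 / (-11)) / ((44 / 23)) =23 * sqrt(4367) / 484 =3.14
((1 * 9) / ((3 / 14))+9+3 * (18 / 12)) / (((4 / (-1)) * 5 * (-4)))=111 / 160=0.69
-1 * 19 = -19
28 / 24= 7 / 6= 1.17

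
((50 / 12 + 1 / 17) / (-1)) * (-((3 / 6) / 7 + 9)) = 54737 / 1428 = 38.33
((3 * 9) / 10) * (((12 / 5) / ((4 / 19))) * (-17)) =-26163 / 50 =-523.26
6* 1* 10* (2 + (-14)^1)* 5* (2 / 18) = -400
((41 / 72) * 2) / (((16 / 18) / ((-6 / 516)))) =-41 / 2752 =-0.01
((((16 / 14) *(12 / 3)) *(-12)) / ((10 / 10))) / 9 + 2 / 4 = -235 / 42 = -5.60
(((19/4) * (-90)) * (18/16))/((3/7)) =-17955/16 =-1122.19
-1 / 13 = -0.08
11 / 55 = 1 / 5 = 0.20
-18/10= -9/5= -1.80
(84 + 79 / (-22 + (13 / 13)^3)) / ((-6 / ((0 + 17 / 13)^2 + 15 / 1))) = -2379220 / 10647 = -223.46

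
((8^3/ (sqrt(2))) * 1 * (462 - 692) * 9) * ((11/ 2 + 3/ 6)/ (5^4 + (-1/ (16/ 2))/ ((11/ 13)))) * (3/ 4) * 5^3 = -8743680000 * sqrt(2)/ 18329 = -674637.51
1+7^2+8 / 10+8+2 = 304 / 5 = 60.80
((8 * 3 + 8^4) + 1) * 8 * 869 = 28649192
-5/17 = -0.29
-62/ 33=-1.88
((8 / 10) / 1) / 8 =1 / 10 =0.10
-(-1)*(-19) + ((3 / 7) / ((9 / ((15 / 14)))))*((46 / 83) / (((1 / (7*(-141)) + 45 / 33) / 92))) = -73450693 / 4297657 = -17.09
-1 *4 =-4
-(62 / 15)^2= -3844 / 225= -17.08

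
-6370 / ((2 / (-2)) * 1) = 6370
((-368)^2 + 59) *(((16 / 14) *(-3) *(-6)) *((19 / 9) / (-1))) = -41186832 / 7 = -5883833.14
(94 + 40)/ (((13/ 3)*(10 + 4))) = 201/ 91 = 2.21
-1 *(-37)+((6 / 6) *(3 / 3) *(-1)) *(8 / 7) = 251 / 7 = 35.86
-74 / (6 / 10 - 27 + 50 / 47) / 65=1739 / 38701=0.04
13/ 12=1.08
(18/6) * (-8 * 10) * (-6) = 1440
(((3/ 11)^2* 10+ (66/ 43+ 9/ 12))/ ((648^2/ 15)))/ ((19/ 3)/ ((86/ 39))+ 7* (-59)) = -105055/ 398236113792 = -0.00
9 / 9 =1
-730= -730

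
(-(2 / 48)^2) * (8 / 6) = -0.00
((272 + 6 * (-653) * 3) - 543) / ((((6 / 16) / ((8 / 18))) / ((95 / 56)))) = -24177.25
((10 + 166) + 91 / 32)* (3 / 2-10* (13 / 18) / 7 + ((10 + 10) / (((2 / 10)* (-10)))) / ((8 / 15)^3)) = -11705.27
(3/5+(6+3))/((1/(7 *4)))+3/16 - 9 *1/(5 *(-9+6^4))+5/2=3105801/11440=271.49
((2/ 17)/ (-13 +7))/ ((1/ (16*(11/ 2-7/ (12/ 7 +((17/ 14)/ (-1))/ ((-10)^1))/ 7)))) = -6792/ 4369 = -1.55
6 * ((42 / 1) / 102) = 42 / 17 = 2.47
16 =16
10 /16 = 5 /8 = 0.62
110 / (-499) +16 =7874 / 499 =15.78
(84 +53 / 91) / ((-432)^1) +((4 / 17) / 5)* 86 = 3.85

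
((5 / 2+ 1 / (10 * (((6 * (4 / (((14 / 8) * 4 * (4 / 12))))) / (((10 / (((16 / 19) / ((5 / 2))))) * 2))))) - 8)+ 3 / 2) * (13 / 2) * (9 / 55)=-51259 / 14080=-3.64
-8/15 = -0.53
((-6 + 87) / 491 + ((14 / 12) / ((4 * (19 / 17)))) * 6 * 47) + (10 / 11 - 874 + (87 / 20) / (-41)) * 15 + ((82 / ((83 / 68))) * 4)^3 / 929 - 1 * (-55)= 35396053942910169007 / 4469836337035234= 7918.87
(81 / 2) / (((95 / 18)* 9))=0.85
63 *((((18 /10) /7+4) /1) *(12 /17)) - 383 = -193.68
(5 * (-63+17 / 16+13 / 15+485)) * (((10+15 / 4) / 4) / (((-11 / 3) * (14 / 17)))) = -8648155 / 3584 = -2412.99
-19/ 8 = -2.38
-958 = -958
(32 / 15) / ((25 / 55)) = 352 / 75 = 4.69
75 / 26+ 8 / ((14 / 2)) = 733 / 182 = 4.03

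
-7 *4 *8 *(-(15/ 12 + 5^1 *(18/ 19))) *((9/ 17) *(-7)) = -1605240/ 323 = -4969.78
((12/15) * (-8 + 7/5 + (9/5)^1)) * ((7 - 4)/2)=-144/25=-5.76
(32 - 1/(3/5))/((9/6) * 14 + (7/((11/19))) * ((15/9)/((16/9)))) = 2288/2439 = 0.94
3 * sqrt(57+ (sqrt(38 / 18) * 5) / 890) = sqrt(534 * sqrt(19)+ 16253892) / 178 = 22.65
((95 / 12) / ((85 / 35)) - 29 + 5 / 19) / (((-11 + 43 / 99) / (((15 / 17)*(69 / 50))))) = 674554419 / 229743440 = 2.94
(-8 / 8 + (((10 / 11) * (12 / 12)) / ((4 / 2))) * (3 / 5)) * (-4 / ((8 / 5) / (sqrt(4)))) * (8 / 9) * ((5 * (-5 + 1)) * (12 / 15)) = -51.72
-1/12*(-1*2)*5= 5/6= 0.83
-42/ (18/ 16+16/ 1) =-336/ 137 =-2.45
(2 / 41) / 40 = 1 / 820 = 0.00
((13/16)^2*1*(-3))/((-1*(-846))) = -169/72192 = -0.00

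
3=3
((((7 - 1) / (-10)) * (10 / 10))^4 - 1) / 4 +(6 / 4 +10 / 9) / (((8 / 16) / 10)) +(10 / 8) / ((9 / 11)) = 133831 / 2500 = 53.53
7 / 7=1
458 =458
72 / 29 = 2.48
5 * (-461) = -2305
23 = 23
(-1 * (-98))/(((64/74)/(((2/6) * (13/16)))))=23569/768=30.69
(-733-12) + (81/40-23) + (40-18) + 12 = -29279/40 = -731.98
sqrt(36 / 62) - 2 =-2+3 *sqrt(62) / 31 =-1.24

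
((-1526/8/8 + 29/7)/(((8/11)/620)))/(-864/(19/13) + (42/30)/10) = 3573978375/125768608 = 28.42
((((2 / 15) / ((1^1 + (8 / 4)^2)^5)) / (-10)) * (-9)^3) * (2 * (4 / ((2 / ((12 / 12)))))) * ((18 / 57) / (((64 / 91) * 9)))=0.00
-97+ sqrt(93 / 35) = -97+ sqrt(3255) / 35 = -95.37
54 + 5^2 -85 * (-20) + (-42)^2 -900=2643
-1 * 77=-77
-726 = -726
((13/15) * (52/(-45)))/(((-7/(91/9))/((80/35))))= 3.31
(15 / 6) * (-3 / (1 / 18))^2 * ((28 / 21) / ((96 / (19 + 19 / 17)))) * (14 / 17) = 484785 / 289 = 1677.46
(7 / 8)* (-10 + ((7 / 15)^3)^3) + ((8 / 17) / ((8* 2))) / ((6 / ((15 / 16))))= -365750147819261 / 41826375000000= -8.74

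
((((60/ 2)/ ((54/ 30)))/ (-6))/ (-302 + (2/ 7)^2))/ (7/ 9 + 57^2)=1225/ 432694912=0.00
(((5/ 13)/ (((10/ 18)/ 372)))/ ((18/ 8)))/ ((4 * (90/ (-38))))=-2356/ 195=-12.08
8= 8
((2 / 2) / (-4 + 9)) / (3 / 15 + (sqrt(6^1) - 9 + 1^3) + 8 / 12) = -321 / 10099 - 45*sqrt(6) / 10099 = -0.04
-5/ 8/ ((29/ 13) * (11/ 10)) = -325/ 1276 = -0.25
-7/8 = -0.88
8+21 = 29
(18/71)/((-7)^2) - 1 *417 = -1450725/3479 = -416.99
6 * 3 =18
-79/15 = -5.27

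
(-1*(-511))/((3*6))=511/18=28.39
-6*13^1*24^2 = -44928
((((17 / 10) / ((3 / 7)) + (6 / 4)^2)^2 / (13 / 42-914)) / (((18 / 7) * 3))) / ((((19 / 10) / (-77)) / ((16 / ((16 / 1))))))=524933717 / 2362365000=0.22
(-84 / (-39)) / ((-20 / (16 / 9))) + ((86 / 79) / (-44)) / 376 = -73215811 / 382290480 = -0.19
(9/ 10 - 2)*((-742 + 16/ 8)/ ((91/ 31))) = 25234/ 91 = 277.30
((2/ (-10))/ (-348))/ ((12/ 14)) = 7/ 10440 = 0.00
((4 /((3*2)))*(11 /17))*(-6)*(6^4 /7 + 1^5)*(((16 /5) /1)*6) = -5503872 /595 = -9250.21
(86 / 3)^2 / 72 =1849 / 162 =11.41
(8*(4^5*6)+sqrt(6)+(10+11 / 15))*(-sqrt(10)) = sqrt(10)*(-737441 / 15-sqrt(6)) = -155473.96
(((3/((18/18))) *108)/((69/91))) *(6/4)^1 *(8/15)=39312/115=341.84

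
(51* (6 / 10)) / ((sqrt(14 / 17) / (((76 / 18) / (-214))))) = -323* sqrt(238) / 7490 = -0.67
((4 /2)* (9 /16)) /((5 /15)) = 27 /8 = 3.38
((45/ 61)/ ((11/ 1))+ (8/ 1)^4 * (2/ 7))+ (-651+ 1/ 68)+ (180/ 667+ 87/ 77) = 110942754871/ 213037132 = 520.77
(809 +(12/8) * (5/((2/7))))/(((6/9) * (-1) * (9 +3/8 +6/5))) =-118.48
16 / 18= 8 / 9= 0.89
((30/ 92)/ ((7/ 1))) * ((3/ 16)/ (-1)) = -45/ 5152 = -0.01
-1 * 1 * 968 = -968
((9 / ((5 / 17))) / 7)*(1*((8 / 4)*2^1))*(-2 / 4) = -306 / 35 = -8.74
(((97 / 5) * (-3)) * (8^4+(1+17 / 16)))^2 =364068494975241 / 6400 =56885702339.88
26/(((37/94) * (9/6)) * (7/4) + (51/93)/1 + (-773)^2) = 606112/13929632919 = 0.00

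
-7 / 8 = -0.88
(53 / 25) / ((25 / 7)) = 371 / 625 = 0.59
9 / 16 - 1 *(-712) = 11401 / 16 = 712.56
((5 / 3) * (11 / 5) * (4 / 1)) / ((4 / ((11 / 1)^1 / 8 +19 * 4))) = 6809 / 24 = 283.71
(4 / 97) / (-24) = -1 / 582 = -0.00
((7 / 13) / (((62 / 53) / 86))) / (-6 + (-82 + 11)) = -0.51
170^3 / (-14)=-2456500 / 7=-350928.57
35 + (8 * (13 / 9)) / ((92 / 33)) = 2701 / 69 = 39.14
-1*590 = -590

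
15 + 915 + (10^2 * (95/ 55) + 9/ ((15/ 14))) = 61112/ 55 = 1111.13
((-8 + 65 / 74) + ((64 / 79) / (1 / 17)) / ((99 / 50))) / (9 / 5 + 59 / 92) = -22095410 / 324970371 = -0.07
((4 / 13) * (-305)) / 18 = -610 / 117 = -5.21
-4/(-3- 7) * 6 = 12/5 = 2.40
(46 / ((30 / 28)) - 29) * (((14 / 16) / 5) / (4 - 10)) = -1463 / 3600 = -0.41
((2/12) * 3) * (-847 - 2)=-849/2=-424.50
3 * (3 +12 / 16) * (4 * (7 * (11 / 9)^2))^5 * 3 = 557990777944328960 / 129140163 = 4320815190.12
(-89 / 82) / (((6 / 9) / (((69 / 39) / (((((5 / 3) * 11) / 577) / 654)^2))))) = -1967563414051029 / 1612325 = -1220326803.87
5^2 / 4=25 / 4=6.25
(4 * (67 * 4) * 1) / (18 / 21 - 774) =-1876 / 1353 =-1.39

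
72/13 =5.54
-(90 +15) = -105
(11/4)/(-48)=-11/192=-0.06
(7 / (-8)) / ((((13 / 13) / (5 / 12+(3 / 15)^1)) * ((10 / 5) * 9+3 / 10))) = -259 / 8784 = -0.03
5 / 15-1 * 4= -11 / 3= -3.67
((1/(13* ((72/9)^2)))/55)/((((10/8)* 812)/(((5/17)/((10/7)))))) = 1/225596800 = 0.00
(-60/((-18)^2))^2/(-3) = -25/2187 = -0.01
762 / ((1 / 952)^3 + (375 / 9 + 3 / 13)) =25640732242944 / 1409817500711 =18.19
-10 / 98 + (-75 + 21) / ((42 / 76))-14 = -5479 / 49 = -111.82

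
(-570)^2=324900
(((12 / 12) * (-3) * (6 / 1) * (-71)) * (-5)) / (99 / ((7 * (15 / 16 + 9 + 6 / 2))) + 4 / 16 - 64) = 101.98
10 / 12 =5 / 6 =0.83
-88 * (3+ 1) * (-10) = 3520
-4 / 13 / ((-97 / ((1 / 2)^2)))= 1 / 1261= 0.00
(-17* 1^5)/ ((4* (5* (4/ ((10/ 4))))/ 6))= -51/ 16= -3.19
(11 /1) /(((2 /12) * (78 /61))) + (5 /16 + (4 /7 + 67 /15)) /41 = 46335337 /895440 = 51.75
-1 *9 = -9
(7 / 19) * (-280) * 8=-15680 / 19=-825.26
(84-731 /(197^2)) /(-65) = -1.29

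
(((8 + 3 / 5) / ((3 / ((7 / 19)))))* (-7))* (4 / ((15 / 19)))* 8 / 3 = -99.89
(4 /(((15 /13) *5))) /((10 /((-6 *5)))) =-52 /25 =-2.08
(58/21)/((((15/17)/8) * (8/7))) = 986/45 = 21.91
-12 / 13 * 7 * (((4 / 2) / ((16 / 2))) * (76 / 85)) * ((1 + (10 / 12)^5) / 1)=-1449833 / 716040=-2.02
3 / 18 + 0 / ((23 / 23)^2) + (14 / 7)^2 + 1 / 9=77 / 18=4.28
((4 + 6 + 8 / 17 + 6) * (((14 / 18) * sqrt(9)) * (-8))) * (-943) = 14786240 / 51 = 289926.27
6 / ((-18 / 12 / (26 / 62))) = -1.68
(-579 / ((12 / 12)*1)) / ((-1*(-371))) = -579 / 371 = -1.56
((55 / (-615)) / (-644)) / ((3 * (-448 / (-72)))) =11 / 1478624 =0.00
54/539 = 0.10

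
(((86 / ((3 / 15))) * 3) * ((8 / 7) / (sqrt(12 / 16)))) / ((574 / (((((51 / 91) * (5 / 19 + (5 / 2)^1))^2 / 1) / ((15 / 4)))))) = 134211600 * sqrt(3) / 122567081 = 1.90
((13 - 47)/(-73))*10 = 340/73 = 4.66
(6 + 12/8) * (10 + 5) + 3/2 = 114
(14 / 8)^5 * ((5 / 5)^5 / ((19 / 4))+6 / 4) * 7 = 7647185 / 38912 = 196.53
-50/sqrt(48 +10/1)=-25*sqrt(58)/29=-6.57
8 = 8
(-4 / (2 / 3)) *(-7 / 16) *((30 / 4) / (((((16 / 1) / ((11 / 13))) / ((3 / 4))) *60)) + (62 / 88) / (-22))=-457779 / 6443008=-0.07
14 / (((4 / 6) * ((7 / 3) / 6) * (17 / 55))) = 2970 / 17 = 174.71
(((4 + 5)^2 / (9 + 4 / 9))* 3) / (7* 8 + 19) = 0.34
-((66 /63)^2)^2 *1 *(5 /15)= -234256 /583443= -0.40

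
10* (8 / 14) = 40 / 7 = 5.71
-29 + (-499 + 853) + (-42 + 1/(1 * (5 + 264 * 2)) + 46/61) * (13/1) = -528142/2501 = -211.17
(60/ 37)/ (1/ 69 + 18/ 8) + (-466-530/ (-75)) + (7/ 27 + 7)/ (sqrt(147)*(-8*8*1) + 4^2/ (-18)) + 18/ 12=-1609684922136/ 3524467375-4116*sqrt(3)/ 762047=-456.73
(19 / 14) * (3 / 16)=57 / 224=0.25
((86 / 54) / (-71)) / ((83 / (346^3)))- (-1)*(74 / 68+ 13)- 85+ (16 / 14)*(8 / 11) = -4692202762745 / 416552598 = -11264.37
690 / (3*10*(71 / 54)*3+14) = 2070 / 397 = 5.21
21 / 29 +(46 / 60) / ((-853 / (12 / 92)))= 179101 / 247370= 0.72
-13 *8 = -104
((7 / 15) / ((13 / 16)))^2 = 12544 / 38025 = 0.33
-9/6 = -3/2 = -1.50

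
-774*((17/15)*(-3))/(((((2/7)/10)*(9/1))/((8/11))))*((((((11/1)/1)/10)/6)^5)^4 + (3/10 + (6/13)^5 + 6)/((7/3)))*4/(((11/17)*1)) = 31989775942149661181653716196511859136760755177/256653484871941575475200000000000000000000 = 124641.89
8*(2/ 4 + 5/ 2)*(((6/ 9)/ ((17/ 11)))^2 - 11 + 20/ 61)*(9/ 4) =-9982362/ 17629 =-566.25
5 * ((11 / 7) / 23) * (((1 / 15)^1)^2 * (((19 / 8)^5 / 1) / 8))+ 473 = 898364578529 / 1899233280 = 473.01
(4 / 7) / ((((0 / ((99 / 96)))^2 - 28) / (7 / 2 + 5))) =-17 / 98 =-0.17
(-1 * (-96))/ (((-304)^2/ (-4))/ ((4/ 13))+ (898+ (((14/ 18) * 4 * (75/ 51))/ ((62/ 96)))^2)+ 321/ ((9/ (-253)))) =-239957856/ 207872195867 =-0.00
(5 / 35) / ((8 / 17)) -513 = -28711 / 56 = -512.70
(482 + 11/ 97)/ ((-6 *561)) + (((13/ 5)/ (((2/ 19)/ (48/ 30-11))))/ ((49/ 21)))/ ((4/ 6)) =-17072995481/ 114275700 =-149.40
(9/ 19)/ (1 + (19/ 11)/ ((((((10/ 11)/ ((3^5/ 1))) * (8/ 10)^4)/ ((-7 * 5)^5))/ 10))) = -2304/ 2879610275385761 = -0.00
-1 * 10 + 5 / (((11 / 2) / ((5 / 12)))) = -635 / 66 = -9.62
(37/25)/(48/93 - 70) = -1147/53850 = -0.02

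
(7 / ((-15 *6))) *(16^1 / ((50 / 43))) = -1204 / 1125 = -1.07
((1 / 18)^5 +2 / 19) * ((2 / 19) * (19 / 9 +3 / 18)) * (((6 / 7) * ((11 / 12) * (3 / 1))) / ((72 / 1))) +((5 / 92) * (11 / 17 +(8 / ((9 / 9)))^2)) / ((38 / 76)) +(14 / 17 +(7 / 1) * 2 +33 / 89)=1595149350835627319 / 71782450194728448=22.22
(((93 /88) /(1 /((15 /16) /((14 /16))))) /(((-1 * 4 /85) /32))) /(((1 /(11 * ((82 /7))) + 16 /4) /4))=-1296420 /1687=-768.48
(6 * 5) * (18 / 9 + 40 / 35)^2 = 14520 / 49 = 296.33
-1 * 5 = -5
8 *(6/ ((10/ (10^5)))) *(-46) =-22080000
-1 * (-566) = 566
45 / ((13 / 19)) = 855 / 13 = 65.77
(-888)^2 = 788544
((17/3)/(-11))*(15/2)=-85/22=-3.86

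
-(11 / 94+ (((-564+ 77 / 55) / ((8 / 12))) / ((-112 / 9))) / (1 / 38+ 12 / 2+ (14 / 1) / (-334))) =-11.45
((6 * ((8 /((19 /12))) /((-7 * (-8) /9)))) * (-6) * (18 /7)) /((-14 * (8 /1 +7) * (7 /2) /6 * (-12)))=-11664 /228095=-0.05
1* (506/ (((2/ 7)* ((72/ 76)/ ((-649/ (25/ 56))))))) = -611469628/ 225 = -2717642.79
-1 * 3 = -3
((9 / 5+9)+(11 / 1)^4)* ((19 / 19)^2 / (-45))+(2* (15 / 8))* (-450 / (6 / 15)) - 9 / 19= -77716409 / 17100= -4544.82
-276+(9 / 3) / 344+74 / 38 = -1791151 / 6536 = -274.04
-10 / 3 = -3.33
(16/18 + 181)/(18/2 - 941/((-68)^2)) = 20.68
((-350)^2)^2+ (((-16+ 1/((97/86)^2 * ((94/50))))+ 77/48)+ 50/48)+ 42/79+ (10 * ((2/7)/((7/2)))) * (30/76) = 23427800286405378456701/1561202852496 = 15006249987.92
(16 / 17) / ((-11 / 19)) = -304 / 187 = -1.63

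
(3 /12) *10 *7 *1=17.50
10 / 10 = 1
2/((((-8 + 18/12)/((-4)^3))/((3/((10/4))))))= 1536/65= 23.63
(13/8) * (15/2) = 195/16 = 12.19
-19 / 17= -1.12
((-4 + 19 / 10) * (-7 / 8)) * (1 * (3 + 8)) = 1617 / 80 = 20.21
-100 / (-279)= 100 / 279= 0.36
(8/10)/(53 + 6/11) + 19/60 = 11719/35340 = 0.33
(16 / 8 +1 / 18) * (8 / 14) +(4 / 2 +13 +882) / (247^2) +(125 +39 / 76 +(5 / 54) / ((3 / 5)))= 1350228605 / 10643724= 126.86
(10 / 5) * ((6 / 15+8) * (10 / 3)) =56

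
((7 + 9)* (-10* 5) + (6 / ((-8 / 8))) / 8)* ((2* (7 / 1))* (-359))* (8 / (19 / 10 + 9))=321965560 / 109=2953812.48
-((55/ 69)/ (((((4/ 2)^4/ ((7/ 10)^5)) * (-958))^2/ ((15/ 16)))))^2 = -0.00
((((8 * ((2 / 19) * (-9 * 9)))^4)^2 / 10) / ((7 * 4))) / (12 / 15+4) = 41451359947637504606208 / 118884941287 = 348667875837.78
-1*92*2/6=-30.67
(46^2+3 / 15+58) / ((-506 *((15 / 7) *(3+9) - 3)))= -76097 / 402270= -0.19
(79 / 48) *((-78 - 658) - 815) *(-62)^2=-39250123 / 4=-9812530.75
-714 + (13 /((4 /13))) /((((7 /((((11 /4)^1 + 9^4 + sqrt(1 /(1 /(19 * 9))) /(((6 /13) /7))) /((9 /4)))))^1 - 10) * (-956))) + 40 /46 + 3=-477702316638182297 /672700770063632 - 107653 * sqrt(19) /14623929783992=-710.13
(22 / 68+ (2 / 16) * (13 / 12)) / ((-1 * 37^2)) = -749 / 2234208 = -0.00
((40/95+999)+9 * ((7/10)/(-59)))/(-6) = -166.55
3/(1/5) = 15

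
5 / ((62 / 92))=230 / 31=7.42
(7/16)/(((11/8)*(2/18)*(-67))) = -63/1474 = -0.04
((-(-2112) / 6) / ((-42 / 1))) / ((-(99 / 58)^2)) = 53824 / 18711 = 2.88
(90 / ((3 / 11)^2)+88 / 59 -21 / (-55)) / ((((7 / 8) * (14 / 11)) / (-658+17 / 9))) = -6192422332 / 8673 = -713988.51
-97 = -97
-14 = -14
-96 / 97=-0.99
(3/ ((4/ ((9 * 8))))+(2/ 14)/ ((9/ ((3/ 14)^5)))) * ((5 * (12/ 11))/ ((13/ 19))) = 57939787215/ 134590456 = 430.49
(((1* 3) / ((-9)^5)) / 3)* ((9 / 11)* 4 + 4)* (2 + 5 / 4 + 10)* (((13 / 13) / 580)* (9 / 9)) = -53 / 18836631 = -0.00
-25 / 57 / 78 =-25 / 4446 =-0.01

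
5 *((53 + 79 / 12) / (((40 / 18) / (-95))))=-203775 / 16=-12735.94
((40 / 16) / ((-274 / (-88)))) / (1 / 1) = 110 / 137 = 0.80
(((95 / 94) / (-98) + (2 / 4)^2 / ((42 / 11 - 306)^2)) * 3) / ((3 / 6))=-1049374057 / 16963861152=-0.06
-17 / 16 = -1.06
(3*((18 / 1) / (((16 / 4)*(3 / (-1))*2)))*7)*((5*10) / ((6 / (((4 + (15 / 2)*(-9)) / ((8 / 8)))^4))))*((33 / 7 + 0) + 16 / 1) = -44204265169.92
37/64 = 0.58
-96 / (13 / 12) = -1152 / 13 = -88.62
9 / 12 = 3 / 4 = 0.75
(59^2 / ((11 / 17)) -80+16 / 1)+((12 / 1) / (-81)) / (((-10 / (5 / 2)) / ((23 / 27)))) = 42627070 / 8019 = 5315.76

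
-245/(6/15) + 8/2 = -1217/2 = -608.50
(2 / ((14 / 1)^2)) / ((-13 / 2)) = -1 / 637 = -0.00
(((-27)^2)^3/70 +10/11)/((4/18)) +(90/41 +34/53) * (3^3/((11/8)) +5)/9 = 750101824905187/30117780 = 24905614.72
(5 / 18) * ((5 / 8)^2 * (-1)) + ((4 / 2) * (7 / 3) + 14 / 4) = 9283 / 1152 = 8.06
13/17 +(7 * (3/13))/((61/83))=39940/13481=2.96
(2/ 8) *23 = 23/ 4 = 5.75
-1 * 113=-113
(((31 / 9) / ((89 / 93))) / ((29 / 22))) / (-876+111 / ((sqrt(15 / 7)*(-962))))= -20866308320 / 6694419347079+549692*sqrt(105) / 20083258041237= -0.00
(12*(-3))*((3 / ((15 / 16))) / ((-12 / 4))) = 192 / 5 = 38.40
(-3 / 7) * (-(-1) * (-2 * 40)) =240 / 7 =34.29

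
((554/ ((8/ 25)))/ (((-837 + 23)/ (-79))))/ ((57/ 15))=44.22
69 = 69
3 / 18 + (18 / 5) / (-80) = 73 / 600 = 0.12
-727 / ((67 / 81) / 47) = -2767689 / 67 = -41308.79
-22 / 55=-2 / 5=-0.40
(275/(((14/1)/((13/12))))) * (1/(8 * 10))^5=143/22020096000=0.00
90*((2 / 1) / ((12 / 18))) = 270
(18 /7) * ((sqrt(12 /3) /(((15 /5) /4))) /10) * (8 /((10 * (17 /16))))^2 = 98304 /252875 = 0.39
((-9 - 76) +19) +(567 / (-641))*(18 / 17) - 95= -1764623 / 10897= -161.94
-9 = -9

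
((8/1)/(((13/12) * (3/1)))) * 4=128/13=9.85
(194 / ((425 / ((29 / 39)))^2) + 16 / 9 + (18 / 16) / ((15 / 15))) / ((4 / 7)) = 4963125111 / 976820000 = 5.08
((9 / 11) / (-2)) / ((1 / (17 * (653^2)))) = -65240577 / 22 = -2965480.77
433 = 433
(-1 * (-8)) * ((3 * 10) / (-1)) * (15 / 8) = -450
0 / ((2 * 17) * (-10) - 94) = 0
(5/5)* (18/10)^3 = 729/125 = 5.83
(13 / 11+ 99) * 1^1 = 1102 / 11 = 100.18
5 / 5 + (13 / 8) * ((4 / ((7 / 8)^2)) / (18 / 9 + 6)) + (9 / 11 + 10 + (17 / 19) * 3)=159387 / 10241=15.56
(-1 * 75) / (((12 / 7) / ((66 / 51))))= -1925 / 34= -56.62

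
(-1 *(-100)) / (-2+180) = 50 / 89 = 0.56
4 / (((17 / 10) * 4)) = 10 / 17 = 0.59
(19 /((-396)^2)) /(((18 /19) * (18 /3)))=361 /16936128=0.00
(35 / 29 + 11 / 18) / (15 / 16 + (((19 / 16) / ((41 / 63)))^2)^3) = 37814577552605315072 / 787224526215420489309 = 0.05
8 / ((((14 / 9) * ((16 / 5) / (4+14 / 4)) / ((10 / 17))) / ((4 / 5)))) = 675 / 119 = 5.67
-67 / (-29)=67 / 29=2.31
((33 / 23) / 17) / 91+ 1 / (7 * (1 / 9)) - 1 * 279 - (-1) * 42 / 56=-5631219 / 20332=-276.96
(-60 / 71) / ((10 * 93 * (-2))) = 1 / 2201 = 0.00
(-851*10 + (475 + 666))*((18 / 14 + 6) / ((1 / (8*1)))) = -3006552 / 7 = -429507.43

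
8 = 8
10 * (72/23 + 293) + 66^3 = 6680518/23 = 290457.30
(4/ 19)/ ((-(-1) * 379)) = 4/ 7201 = 0.00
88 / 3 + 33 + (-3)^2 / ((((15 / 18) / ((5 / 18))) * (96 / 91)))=6257 / 96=65.18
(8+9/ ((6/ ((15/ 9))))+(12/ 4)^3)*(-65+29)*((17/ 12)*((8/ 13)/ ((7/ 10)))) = -153000/ 91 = -1681.32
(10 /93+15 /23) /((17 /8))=13000 /36363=0.36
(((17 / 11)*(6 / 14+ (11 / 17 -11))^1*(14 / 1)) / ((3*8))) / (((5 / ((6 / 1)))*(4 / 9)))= -10629 / 440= -24.16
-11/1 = -11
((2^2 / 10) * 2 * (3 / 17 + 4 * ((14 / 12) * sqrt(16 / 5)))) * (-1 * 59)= -402.35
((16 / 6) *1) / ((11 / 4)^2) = 128 / 363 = 0.35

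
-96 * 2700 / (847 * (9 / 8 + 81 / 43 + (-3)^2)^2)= -378675200 / 178446807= -2.12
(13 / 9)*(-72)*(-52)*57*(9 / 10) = 1387152 / 5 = 277430.40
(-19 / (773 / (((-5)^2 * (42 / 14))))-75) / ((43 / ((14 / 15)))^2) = -51744 / 1429277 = -0.04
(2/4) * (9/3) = 3/2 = 1.50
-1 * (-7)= 7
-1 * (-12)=12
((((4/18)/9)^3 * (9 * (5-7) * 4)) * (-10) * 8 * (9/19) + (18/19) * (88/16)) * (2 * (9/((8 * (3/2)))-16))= -39934199/249318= -160.17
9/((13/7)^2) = 441/169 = 2.61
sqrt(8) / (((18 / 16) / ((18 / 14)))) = 16*sqrt(2) / 7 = 3.23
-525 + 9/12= -2097/4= -524.25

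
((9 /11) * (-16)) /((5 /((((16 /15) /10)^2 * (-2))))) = 2048 /34375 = 0.06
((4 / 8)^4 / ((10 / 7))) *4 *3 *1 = 0.52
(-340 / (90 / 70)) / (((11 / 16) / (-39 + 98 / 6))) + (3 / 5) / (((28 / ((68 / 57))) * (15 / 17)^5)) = 48430885513259 / 5554828125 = 8718.70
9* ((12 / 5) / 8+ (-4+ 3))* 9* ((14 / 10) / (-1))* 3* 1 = 11907 / 50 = 238.14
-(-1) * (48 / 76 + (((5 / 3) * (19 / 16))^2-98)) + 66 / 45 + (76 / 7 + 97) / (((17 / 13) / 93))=197396671081 / 26046720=7578.56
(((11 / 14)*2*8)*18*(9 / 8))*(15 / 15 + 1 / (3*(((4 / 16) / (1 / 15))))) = 1386 / 5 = 277.20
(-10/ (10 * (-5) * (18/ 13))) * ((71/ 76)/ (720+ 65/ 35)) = 6461/ 34562520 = 0.00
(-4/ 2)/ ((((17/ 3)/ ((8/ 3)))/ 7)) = -112/ 17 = -6.59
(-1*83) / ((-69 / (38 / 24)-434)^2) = -29963 / 82337476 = -0.00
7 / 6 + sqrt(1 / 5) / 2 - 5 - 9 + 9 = -3.61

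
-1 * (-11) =11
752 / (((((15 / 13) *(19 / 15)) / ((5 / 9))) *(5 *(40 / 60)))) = 4888 / 57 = 85.75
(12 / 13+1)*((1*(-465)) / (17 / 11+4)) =-127875 / 793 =-161.25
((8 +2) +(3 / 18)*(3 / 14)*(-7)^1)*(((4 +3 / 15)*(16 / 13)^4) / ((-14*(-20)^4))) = -288 / 6865625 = -0.00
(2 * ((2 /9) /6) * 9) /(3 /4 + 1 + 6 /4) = 8 /39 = 0.21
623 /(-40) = -623 /40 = -15.58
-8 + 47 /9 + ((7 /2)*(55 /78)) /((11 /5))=-775 /468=-1.66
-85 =-85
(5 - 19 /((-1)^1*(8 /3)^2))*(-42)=-10311 /32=-322.22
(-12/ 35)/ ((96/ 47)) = -0.17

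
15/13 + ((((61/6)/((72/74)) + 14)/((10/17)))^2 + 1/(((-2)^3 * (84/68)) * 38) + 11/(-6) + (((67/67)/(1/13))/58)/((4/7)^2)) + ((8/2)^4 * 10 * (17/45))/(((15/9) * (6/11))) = 2791.34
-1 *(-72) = 72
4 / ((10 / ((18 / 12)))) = 0.60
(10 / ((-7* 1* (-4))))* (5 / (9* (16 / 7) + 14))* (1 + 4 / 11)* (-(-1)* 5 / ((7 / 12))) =0.60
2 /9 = 0.22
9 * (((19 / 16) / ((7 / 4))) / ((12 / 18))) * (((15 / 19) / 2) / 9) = 45 / 112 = 0.40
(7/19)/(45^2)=7/38475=0.00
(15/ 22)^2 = 225/ 484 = 0.46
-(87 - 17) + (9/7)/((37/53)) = -17653/259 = -68.16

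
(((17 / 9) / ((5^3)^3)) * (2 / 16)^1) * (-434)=-3689 / 70312500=-0.00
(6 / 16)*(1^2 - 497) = -186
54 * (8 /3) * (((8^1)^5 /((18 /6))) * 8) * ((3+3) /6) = 12582912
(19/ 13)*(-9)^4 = 124659/ 13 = 9589.15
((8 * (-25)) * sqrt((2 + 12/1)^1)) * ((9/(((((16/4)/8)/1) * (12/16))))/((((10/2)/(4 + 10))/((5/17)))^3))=-13171200 * sqrt(14)/4913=-10030.96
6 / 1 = 6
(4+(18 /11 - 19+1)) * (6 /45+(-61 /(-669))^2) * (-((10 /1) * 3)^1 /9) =86218288 /14769513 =5.84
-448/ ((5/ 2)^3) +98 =8666/ 125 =69.33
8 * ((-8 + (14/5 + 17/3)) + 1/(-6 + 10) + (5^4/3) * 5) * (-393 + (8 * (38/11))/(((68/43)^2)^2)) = -21014533753811/6485160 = -3240403.28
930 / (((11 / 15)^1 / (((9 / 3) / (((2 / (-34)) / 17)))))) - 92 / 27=-326556562 / 297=-1099517.04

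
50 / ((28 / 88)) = 1100 / 7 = 157.14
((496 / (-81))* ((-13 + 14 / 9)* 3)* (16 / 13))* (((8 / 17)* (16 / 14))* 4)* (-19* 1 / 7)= -3975872512 / 2631447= -1510.91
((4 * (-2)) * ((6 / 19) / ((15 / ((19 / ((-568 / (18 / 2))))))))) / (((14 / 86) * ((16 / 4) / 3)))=0.23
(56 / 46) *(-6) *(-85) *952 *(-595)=-8088763200 / 23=-351685356.52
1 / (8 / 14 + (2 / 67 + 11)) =469 / 5441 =0.09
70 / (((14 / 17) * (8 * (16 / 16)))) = 85 / 8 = 10.62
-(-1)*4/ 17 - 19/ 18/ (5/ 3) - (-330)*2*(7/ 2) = 1177897/ 510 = 2309.60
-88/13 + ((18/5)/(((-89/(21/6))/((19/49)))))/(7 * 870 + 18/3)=-557012581/82285840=-6.77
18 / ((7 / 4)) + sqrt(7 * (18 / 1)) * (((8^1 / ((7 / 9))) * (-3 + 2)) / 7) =72 / 7 - 216 * sqrt(14) / 49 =-6.21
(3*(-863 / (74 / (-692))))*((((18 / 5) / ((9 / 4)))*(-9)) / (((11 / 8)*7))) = -515977344 / 14245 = -36221.65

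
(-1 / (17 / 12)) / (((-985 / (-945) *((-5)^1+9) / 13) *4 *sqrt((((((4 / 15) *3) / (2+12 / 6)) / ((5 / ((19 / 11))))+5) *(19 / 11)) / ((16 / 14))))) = -57915 *sqrt(92701) / 88701614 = -0.20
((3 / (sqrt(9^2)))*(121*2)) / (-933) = -242 / 2799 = -0.09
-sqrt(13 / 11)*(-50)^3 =125000*sqrt(143) / 11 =135889.33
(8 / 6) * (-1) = -4 / 3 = -1.33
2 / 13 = 0.15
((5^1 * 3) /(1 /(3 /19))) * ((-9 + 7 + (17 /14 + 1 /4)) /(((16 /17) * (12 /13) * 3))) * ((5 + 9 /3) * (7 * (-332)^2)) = -114185175 /38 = -3004873.03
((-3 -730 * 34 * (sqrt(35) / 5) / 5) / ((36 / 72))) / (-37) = 6 / 37 + 9928 * sqrt(35) / 185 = 317.65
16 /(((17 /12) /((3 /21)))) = 1.61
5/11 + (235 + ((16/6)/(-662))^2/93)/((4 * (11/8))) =43558714607/1008728127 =43.18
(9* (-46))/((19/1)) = -414/19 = -21.79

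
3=3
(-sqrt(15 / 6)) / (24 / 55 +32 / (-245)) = -2695 * sqrt(10) / 1648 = -5.17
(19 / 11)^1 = 19 / 11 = 1.73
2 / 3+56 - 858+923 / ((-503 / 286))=-1326.14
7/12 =0.58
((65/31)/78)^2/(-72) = -25/2490912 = -0.00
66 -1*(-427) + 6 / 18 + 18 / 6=1489 / 3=496.33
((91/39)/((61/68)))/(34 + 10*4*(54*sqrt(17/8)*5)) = -238/667031889 + 6300*sqrt(34)/222343963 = 0.00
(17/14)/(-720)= -17/10080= -0.00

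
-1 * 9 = -9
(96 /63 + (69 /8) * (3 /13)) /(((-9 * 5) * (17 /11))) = -16885 /334152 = -0.05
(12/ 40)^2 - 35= -3491/ 100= -34.91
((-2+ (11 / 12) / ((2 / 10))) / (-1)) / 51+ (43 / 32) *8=1637 / 153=10.70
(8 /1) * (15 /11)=120 /11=10.91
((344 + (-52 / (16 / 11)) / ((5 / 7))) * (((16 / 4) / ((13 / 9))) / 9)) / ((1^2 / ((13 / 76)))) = 5879 / 380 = 15.47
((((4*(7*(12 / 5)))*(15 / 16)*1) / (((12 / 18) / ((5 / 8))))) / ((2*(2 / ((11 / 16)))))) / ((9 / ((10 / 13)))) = 5775 / 6656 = 0.87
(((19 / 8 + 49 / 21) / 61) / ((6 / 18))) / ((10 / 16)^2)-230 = -349846 / 1525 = -229.41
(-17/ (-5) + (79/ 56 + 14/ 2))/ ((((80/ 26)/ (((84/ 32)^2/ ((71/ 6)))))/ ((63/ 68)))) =511893837/ 247193600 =2.07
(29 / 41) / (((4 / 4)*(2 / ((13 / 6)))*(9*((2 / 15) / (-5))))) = -9425 / 2952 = -3.19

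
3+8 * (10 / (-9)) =-53 / 9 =-5.89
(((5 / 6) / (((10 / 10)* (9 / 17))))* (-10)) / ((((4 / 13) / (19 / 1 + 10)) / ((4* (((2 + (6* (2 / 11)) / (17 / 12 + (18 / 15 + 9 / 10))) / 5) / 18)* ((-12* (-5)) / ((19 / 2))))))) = -3436505800 / 3572019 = -962.06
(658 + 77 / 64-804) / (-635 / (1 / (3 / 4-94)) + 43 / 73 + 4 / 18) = -6088419 / 2489853872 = -0.00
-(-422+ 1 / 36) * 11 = 167101 / 36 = 4641.69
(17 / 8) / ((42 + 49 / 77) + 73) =187 / 10176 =0.02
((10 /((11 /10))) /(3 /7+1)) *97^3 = 63887110 /11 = 5807919.09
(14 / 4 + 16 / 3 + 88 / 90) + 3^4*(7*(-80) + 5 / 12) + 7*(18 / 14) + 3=-8154799 / 180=-45304.44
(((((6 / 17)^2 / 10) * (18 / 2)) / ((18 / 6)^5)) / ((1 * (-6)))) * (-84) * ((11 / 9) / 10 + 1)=1414 / 195075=0.01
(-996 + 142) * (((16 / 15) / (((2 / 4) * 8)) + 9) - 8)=-16226 / 15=-1081.73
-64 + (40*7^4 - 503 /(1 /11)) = 90443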